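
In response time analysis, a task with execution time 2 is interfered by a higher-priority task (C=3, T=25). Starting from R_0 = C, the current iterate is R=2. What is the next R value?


R_next = C + ceil(R_prev / T_hp) * C_hp
ceil(2 / 25) = ceil(0.08) = 1
Interference = 1 * 3 = 3
R_next = 2 + 3 = 5

5


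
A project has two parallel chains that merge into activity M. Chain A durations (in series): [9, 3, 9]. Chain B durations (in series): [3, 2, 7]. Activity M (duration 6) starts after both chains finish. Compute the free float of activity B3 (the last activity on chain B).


ES(B3) = sum of predecessors on chain B = 5
EF(B3) = ES + duration = 5 + 7 = 12
Successor of B3 is M. ES(M) = max(sum(A), sum(B)) = max(21, 12) = 21
Free float = ES(successor) - EF(current) = 21 - 12 = 9

9


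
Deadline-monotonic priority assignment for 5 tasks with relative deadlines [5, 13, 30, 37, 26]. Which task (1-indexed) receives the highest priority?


Sort tasks by relative deadline (ascending):
  Task 1: deadline = 5
  Task 2: deadline = 13
  Task 5: deadline = 26
  Task 3: deadline = 30
  Task 4: deadline = 37
Priority order (highest first): [1, 2, 5, 3, 4]
Highest priority task = 1

1


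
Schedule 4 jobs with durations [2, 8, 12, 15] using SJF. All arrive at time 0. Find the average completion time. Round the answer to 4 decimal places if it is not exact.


SJF order (ascending): [2, 8, 12, 15]
Completion times:
  Job 1: burst=2, C=2
  Job 2: burst=8, C=10
  Job 3: burst=12, C=22
  Job 4: burst=15, C=37
Average completion = 71/4 = 17.75

17.75


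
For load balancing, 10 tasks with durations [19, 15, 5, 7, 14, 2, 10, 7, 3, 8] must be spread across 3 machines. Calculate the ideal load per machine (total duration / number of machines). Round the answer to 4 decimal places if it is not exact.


Total processing time = 19 + 15 + 5 + 7 + 14 + 2 + 10 + 7 + 3 + 8 = 90
Number of machines = 3
Ideal balanced load = 90 / 3 = 30.0

30.0


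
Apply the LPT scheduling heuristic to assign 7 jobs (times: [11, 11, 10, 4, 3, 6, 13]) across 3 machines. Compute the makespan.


Sort jobs in decreasing order (LPT): [13, 11, 11, 10, 6, 4, 3]
Assign each job to the least loaded machine:
  Machine 1: jobs [13, 4, 3], load = 20
  Machine 2: jobs [11, 10], load = 21
  Machine 3: jobs [11, 6], load = 17
Makespan = max load = 21

21


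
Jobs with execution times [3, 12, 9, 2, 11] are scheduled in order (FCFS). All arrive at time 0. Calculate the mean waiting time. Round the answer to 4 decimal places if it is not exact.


FCFS order (as given): [3, 12, 9, 2, 11]
Waiting times:
  Job 1: wait = 0
  Job 2: wait = 3
  Job 3: wait = 15
  Job 4: wait = 24
  Job 5: wait = 26
Sum of waiting times = 68
Average waiting time = 68/5 = 13.6

13.6


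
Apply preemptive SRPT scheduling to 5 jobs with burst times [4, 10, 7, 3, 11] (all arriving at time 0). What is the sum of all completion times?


Since all jobs arrive at t=0, SRPT equals SPT ordering.
SPT order: [3, 4, 7, 10, 11]
Completion times:
  Job 1: p=3, C=3
  Job 2: p=4, C=7
  Job 3: p=7, C=14
  Job 4: p=10, C=24
  Job 5: p=11, C=35
Total completion time = 3 + 7 + 14 + 24 + 35 = 83

83


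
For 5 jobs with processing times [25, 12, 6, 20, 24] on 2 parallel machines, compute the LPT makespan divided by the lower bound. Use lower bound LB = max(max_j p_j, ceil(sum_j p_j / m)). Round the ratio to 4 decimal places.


LPT order: [25, 24, 20, 12, 6]
Machine loads after assignment: [43, 44]
LPT makespan = 44
Lower bound = max(max_job, ceil(total/2)) = max(25, 44) = 44
Ratio = 44 / 44 = 1.0

1.0


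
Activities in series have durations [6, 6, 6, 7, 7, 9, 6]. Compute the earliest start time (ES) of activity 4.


Activity 4 starts after activities 1 through 3 complete.
Predecessor durations: [6, 6, 6]
ES = 6 + 6 + 6 = 18

18


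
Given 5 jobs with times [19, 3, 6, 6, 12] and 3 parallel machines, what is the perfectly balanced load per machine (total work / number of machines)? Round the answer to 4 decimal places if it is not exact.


Total processing time = 19 + 3 + 6 + 6 + 12 = 46
Number of machines = 3
Ideal balanced load = 46 / 3 = 15.3333

15.3333


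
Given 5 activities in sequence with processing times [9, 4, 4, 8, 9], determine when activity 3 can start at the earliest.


Activity 3 starts after activities 1 through 2 complete.
Predecessor durations: [9, 4]
ES = 9 + 4 = 13

13


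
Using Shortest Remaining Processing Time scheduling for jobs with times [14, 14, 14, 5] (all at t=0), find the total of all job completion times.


Since all jobs arrive at t=0, SRPT equals SPT ordering.
SPT order: [5, 14, 14, 14]
Completion times:
  Job 1: p=5, C=5
  Job 2: p=14, C=19
  Job 3: p=14, C=33
  Job 4: p=14, C=47
Total completion time = 5 + 19 + 33 + 47 = 104

104


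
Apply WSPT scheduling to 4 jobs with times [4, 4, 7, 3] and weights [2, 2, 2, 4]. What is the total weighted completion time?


Compute p/w ratios and sort ascending (WSPT): [(3, 4), (4, 2), (4, 2), (7, 2)]
Compute weighted completion times:
  Job (p=3,w=4): C=3, w*C=4*3=12
  Job (p=4,w=2): C=7, w*C=2*7=14
  Job (p=4,w=2): C=11, w*C=2*11=22
  Job (p=7,w=2): C=18, w*C=2*18=36
Total weighted completion time = 84

84


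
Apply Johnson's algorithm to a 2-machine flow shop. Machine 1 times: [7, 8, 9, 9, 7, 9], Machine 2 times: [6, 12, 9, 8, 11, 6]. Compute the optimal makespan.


Apply Johnson's rule:
  Group 1 (a <= b): [(5, 7, 11), (2, 8, 12), (3, 9, 9)]
  Group 2 (a > b): [(4, 9, 8), (1, 7, 6), (6, 9, 6)]
Optimal job order: [5, 2, 3, 4, 1, 6]
Schedule:
  Job 5: M1 done at 7, M2 done at 18
  Job 2: M1 done at 15, M2 done at 30
  Job 3: M1 done at 24, M2 done at 39
  Job 4: M1 done at 33, M2 done at 47
  Job 1: M1 done at 40, M2 done at 53
  Job 6: M1 done at 49, M2 done at 59
Makespan = 59

59


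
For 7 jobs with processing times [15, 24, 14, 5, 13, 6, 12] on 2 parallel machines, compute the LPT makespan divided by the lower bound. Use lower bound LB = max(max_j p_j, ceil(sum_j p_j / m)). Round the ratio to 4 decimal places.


LPT order: [24, 15, 14, 13, 12, 6, 5]
Machine loads after assignment: [43, 46]
LPT makespan = 46
Lower bound = max(max_job, ceil(total/2)) = max(24, 45) = 45
Ratio = 46 / 45 = 1.0222

1.0222


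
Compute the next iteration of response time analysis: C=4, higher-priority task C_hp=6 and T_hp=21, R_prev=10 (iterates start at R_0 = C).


R_next = C + ceil(R_prev / T_hp) * C_hp
ceil(10 / 21) = ceil(0.4762) = 1
Interference = 1 * 6 = 6
R_next = 4 + 6 = 10
R_next = R_prev, so the iteration has converged (response time = 10).

10


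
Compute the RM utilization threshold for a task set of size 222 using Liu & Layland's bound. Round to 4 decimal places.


Compute 2^(1/222) = 1.0031271640
Subtract 1: 1.0031271640 - 1 = 0.0031271640
Multiply by n: 222 * 0.0031271640 = 0.6942304080
Round to 4 dp: 0.6942

0.6942


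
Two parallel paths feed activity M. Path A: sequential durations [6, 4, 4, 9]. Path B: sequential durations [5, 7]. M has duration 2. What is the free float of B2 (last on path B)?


ES(B2) = sum of predecessors on chain B = 5
EF(B2) = ES + duration = 5 + 7 = 12
Successor of B2 is M. ES(M) = max(sum(A), sum(B)) = max(23, 12) = 23
Free float = ES(successor) - EF(current) = 23 - 12 = 11

11


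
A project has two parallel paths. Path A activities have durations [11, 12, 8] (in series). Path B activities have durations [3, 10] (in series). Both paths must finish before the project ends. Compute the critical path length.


Path A total = 11 + 12 + 8 = 31
Path B total = 3 + 10 = 13
Critical path = longest path = max(31, 13) = 31

31


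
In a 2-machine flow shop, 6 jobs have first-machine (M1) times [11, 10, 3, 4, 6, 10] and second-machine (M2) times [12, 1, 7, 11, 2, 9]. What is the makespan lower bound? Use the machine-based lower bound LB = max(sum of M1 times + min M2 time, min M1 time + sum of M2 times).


LB1 = sum(M1 times) + min(M2 times) = 44 + 1 = 45
LB2 = min(M1 times) + sum(M2 times) = 3 + 42 = 45
Lower bound = max(LB1, LB2) = max(45, 45) = 45

45


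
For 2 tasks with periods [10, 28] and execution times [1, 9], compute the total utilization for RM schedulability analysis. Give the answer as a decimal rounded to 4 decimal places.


Compute individual utilizations (exact fractions):
  Task 1: C/T = 1/10 (approx. 0.1)
  Task 2: C/T = 9/28 (approx. 0.3214)
Total utilization U = 1/10 + 9/28 = 59/140
Rounded to 4 decimal places: U = 0.4214
RM (Liu & Layland) bound for 2 tasks = 0.828427; compare with U = 59/140 (approx. 0.421429)
U <= bound, so schedulable by RM sufficient condition.

0.4214


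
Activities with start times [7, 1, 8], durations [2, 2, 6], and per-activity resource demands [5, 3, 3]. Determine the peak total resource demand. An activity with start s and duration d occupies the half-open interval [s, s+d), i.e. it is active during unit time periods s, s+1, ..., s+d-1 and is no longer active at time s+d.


Each activity i is active on [start_i, start_i + duration_i).
Compute total resource usage per time slot:
  t=0: active resources = [], total = 0
  t=1: active resources = [3], total = 3
  t=2: active resources = [3], total = 3
  t=3: active resources = [], total = 0
  t=4: active resources = [], total = 0
  t=5: active resources = [], total = 0
  t=6: active resources = [], total = 0
  t=7: active resources = [5], total = 5
  t=8: active resources = [5, 3], total = 8
  t=9: active resources = [3], total = 3
  t=10: active resources = [3], total = 3
  t=11: active resources = [3], total = 3
  t=12: active resources = [3], total = 3
  t=13: active resources = [3], total = 3
Peak resource demand = 8

8


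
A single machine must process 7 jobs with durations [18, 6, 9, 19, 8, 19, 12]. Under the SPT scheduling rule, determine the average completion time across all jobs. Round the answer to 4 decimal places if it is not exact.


Sort jobs by processing time (SPT order): [6, 8, 9, 12, 18, 19, 19]
Compute completion times sequentially:
  Job 1: processing = 6, completes at 6
  Job 2: processing = 8, completes at 14
  Job 3: processing = 9, completes at 23
  Job 4: processing = 12, completes at 35
  Job 5: processing = 18, completes at 53
  Job 6: processing = 19, completes at 72
  Job 7: processing = 19, completes at 91
Sum of completion times = 294
Average completion time = 294/7 = 42.0

42.0


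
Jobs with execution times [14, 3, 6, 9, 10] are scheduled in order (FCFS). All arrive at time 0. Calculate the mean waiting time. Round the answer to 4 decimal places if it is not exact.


FCFS order (as given): [14, 3, 6, 9, 10]
Waiting times:
  Job 1: wait = 0
  Job 2: wait = 14
  Job 3: wait = 17
  Job 4: wait = 23
  Job 5: wait = 32
Sum of waiting times = 86
Average waiting time = 86/5 = 17.2

17.2


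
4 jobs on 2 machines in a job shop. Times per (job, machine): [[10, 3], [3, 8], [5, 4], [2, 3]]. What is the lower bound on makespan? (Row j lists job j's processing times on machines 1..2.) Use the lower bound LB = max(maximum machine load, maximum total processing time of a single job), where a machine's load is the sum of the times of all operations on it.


Machine loads:
  Machine 1: 10 + 3 + 5 + 2 = 20
  Machine 2: 3 + 8 + 4 + 3 = 18
Max machine load = 20
Job totals:
  Job 1: 13
  Job 2: 11
  Job 3: 9
  Job 4: 5
Max job total = 13
Lower bound = max(20, 13) = 20

20


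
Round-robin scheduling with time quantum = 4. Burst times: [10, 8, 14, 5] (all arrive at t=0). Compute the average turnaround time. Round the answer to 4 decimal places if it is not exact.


Time quantum = 4
Execution trace:
  J1 runs 4 units, time = 4
  J2 runs 4 units, time = 8
  J3 runs 4 units, time = 12
  J4 runs 4 units, time = 16
  J1 runs 4 units, time = 20
  J2 runs 4 units, time = 24
  J3 runs 4 units, time = 28
  J4 runs 1 units, time = 29
  J1 runs 2 units, time = 31
  J3 runs 4 units, time = 35
  J3 runs 2 units, time = 37
Finish times: [31, 24, 37, 29]
Average turnaround = 121/4 = 30.25

30.25


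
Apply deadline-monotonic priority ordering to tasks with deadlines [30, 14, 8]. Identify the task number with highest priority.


Sort tasks by relative deadline (ascending):
  Task 3: deadline = 8
  Task 2: deadline = 14
  Task 1: deadline = 30
Priority order (highest first): [3, 2, 1]
Highest priority task = 3

3


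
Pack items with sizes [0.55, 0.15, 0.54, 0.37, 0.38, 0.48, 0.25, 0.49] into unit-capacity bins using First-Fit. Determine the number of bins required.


Place items sequentially using First-Fit:
  Item 0.55 -> new Bin 1
  Item 0.15 -> Bin 1 (now 0.7)
  Item 0.54 -> new Bin 2
  Item 0.37 -> Bin 2 (now 0.91)
  Item 0.38 -> new Bin 3
  Item 0.48 -> Bin 3 (now 0.86)
  Item 0.25 -> Bin 1 (now 0.95)
  Item 0.49 -> new Bin 4
Total bins used = 4

4


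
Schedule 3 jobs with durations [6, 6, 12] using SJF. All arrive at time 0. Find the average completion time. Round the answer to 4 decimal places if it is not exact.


SJF order (ascending): [6, 6, 12]
Completion times:
  Job 1: burst=6, C=6
  Job 2: burst=6, C=12
  Job 3: burst=12, C=24
Average completion = 42/3 = 14.0

14.0


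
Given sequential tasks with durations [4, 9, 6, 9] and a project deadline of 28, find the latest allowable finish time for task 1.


LF(activity 1) = deadline - sum of successor durations
Successors: activities 2 through 4 with durations [9, 6, 9]
Sum of successor durations = 24
LF = 28 - 24 = 4

4


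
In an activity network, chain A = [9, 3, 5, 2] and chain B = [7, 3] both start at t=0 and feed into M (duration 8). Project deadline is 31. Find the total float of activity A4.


Forward pass: ES(A4) = sum of predecessors on chain A = 17
EF = ES + duration = 17 + 2 = 19
Backward pass: LF(M) = deadline = 31; LS(M) = 31 - 8 = 23
LF(A4) = LS(M) - sum(successors on chain A) = 23 - 0 = 23
LS = LF - duration = 23 - 2 = 21
Total float = LS - ES = 21 - 17 = 4

4


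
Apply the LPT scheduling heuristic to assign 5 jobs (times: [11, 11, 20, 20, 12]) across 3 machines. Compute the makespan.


Sort jobs in decreasing order (LPT): [20, 20, 12, 11, 11]
Assign each job to the least loaded machine:
  Machine 1: jobs [20, 11], load = 31
  Machine 2: jobs [20], load = 20
  Machine 3: jobs [12, 11], load = 23
Makespan = max load = 31

31


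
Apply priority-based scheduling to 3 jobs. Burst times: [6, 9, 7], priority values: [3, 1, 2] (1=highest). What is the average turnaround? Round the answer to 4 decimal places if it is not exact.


Sort by priority (ascending = highest first):
Order: [(1, 9), (2, 7), (3, 6)]
Completion times:
  Priority 1, burst=9, C=9
  Priority 2, burst=7, C=16
  Priority 3, burst=6, C=22
Average turnaround = 47/3 = 15.6667

15.6667


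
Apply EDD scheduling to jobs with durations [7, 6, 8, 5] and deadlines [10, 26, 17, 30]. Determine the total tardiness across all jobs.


Sort by due date (EDD order): [(7, 10), (8, 17), (6, 26), (5, 30)]
Compute completion times and tardiness:
  Job 1: p=7, d=10, C=7, tardiness=max(0,7-10)=0
  Job 2: p=8, d=17, C=15, tardiness=max(0,15-17)=0
  Job 3: p=6, d=26, C=21, tardiness=max(0,21-26)=0
  Job 4: p=5, d=30, C=26, tardiness=max(0,26-30)=0
Total tardiness = 0

0


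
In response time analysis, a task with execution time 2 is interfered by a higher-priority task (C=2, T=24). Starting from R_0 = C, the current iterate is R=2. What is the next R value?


R_next = C + ceil(R_prev / T_hp) * C_hp
ceil(2 / 24) = ceil(0.0833) = 1
Interference = 1 * 2 = 2
R_next = 2 + 2 = 4

4


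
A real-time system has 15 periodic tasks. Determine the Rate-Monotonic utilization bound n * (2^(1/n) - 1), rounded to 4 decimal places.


Compute 2^(1/15) = 1.0472941228
Subtract 1: 1.0472941228 - 1 = 0.0472941228
Multiply by n: 15 * 0.0472941228 = 0.7094118420
Round to 4 dp: 0.7094

0.7094


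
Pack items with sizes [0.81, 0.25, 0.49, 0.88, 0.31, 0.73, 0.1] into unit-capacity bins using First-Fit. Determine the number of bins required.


Place items sequentially using First-Fit:
  Item 0.81 -> new Bin 1
  Item 0.25 -> new Bin 2
  Item 0.49 -> Bin 2 (now 0.74)
  Item 0.88 -> new Bin 3
  Item 0.31 -> new Bin 4
  Item 0.73 -> new Bin 5
  Item 0.1 -> Bin 1 (now 0.91)
Total bins used = 5

5


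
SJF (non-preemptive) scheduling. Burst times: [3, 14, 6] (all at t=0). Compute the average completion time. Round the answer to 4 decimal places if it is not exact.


SJF order (ascending): [3, 6, 14]
Completion times:
  Job 1: burst=3, C=3
  Job 2: burst=6, C=9
  Job 3: burst=14, C=23
Average completion = 35/3 = 11.6667

11.6667


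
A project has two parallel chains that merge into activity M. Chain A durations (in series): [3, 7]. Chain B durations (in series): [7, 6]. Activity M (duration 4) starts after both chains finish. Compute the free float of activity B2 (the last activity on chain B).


ES(B2) = sum of predecessors on chain B = 7
EF(B2) = ES + duration = 7 + 6 = 13
Successor of B2 is M. ES(M) = max(sum(A), sum(B)) = max(10, 13) = 13
Free float = ES(successor) - EF(current) = 13 - 13 = 0

0


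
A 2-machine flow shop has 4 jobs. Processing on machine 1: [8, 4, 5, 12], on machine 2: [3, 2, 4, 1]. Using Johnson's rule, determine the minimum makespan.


Apply Johnson's rule:
  Group 1 (a <= b): []
  Group 2 (a > b): [(3, 5, 4), (1, 8, 3), (2, 4, 2), (4, 12, 1)]
Optimal job order: [3, 1, 2, 4]
Schedule:
  Job 3: M1 done at 5, M2 done at 9
  Job 1: M1 done at 13, M2 done at 16
  Job 2: M1 done at 17, M2 done at 19
  Job 4: M1 done at 29, M2 done at 30
Makespan = 30

30


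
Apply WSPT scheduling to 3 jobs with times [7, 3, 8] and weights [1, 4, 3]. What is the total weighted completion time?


Compute p/w ratios and sort ascending (WSPT): [(3, 4), (8, 3), (7, 1)]
Compute weighted completion times:
  Job (p=3,w=4): C=3, w*C=4*3=12
  Job (p=8,w=3): C=11, w*C=3*11=33
  Job (p=7,w=1): C=18, w*C=1*18=18
Total weighted completion time = 63

63


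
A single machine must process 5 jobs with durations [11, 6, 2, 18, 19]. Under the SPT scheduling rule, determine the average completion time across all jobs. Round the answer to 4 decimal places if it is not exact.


Sort jobs by processing time (SPT order): [2, 6, 11, 18, 19]
Compute completion times sequentially:
  Job 1: processing = 2, completes at 2
  Job 2: processing = 6, completes at 8
  Job 3: processing = 11, completes at 19
  Job 4: processing = 18, completes at 37
  Job 5: processing = 19, completes at 56
Sum of completion times = 122
Average completion time = 122/5 = 24.4

24.4


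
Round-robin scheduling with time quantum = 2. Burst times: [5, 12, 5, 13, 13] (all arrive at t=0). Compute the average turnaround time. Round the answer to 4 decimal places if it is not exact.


Time quantum = 2
Execution trace:
  J1 runs 2 units, time = 2
  J2 runs 2 units, time = 4
  J3 runs 2 units, time = 6
  J4 runs 2 units, time = 8
  J5 runs 2 units, time = 10
  J1 runs 2 units, time = 12
  J2 runs 2 units, time = 14
  J3 runs 2 units, time = 16
  J4 runs 2 units, time = 18
  J5 runs 2 units, time = 20
  J1 runs 1 units, time = 21
  J2 runs 2 units, time = 23
  J3 runs 1 units, time = 24
  J4 runs 2 units, time = 26
  J5 runs 2 units, time = 28
  J2 runs 2 units, time = 30
  J4 runs 2 units, time = 32
  J5 runs 2 units, time = 34
  J2 runs 2 units, time = 36
  J4 runs 2 units, time = 38
  J5 runs 2 units, time = 40
  J2 runs 2 units, time = 42
  J4 runs 2 units, time = 44
  J5 runs 2 units, time = 46
  J4 runs 1 units, time = 47
  J5 runs 1 units, time = 48
Finish times: [21, 42, 24, 47, 48]
Average turnaround = 182/5 = 36.4

36.4


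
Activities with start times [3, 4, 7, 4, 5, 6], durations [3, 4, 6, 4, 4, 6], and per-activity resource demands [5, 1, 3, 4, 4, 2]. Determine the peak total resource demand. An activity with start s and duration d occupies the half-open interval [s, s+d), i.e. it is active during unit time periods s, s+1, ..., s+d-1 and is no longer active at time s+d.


Each activity i is active on [start_i, start_i + duration_i).
Compute total resource usage per time slot:
  t=0: active resources = [], total = 0
  t=1: active resources = [], total = 0
  t=2: active resources = [], total = 0
  t=3: active resources = [5], total = 5
  t=4: active resources = [5, 1, 4], total = 10
  t=5: active resources = [5, 1, 4, 4], total = 14
  t=6: active resources = [1, 4, 4, 2], total = 11
  t=7: active resources = [1, 3, 4, 4, 2], total = 14
  t=8: active resources = [3, 4, 2], total = 9
  t=9: active resources = [3, 2], total = 5
  t=10: active resources = [3, 2], total = 5
  t=11: active resources = [3, 2], total = 5
  t=12: active resources = [3], total = 3
Peak resource demand = 14

14


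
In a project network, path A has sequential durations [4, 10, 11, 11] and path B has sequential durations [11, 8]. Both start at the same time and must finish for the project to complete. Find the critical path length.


Path A total = 4 + 10 + 11 + 11 = 36
Path B total = 11 + 8 = 19
Critical path = longest path = max(36, 19) = 36

36


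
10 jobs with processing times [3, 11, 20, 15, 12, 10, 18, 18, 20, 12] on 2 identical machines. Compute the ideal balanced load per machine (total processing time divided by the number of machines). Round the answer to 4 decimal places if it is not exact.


Total processing time = 3 + 11 + 20 + 15 + 12 + 10 + 18 + 18 + 20 + 12 = 139
Number of machines = 2
Ideal balanced load = 139 / 2 = 69.5

69.5


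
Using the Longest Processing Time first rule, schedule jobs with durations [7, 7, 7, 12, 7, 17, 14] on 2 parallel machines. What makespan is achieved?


Sort jobs in decreasing order (LPT): [17, 14, 12, 7, 7, 7, 7]
Assign each job to the least loaded machine:
  Machine 1: jobs [17, 7, 7, 7], load = 38
  Machine 2: jobs [14, 12, 7], load = 33
Makespan = max load = 38

38


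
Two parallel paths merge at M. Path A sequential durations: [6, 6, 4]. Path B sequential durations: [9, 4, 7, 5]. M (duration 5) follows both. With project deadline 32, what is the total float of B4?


Forward pass: ES(B4) = sum of predecessors on chain B = 20
EF = ES + duration = 20 + 5 = 25
Backward pass: LF(M) = deadline = 32; LS(M) = 32 - 5 = 27
LF(B4) = LS(M) - sum(successors on chain B) = 27 - 0 = 27
LS = LF - duration = 27 - 5 = 22
Total float = LS - ES = 22 - 20 = 2

2


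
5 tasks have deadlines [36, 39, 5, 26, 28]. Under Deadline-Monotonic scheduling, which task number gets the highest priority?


Sort tasks by relative deadline (ascending):
  Task 3: deadline = 5
  Task 4: deadline = 26
  Task 5: deadline = 28
  Task 1: deadline = 36
  Task 2: deadline = 39
Priority order (highest first): [3, 4, 5, 1, 2]
Highest priority task = 3

3


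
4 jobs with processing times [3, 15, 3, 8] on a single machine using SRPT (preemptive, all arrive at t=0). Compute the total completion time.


Since all jobs arrive at t=0, SRPT equals SPT ordering.
SPT order: [3, 3, 8, 15]
Completion times:
  Job 1: p=3, C=3
  Job 2: p=3, C=6
  Job 3: p=8, C=14
  Job 4: p=15, C=29
Total completion time = 3 + 6 + 14 + 29 = 52

52


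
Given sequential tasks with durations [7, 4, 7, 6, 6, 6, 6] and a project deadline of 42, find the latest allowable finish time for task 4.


LF(activity 4) = deadline - sum of successor durations
Successors: activities 5 through 7 with durations [6, 6, 6]
Sum of successor durations = 18
LF = 42 - 18 = 24

24


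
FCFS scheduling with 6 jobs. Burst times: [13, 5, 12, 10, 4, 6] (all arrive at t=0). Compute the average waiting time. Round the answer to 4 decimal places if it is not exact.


FCFS order (as given): [13, 5, 12, 10, 4, 6]
Waiting times:
  Job 1: wait = 0
  Job 2: wait = 13
  Job 3: wait = 18
  Job 4: wait = 30
  Job 5: wait = 40
  Job 6: wait = 44
Sum of waiting times = 145
Average waiting time = 145/6 = 24.1667

24.1667


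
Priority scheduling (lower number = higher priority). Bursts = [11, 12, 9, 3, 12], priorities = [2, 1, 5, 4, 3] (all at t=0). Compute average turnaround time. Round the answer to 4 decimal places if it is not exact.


Sort by priority (ascending = highest first):
Order: [(1, 12), (2, 11), (3, 12), (4, 3), (5, 9)]
Completion times:
  Priority 1, burst=12, C=12
  Priority 2, burst=11, C=23
  Priority 3, burst=12, C=35
  Priority 4, burst=3, C=38
  Priority 5, burst=9, C=47
Average turnaround = 155/5 = 31.0

31.0


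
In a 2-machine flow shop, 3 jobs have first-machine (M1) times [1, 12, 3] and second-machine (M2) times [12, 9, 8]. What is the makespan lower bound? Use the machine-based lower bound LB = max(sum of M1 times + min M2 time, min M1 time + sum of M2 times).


LB1 = sum(M1 times) + min(M2 times) = 16 + 8 = 24
LB2 = min(M1 times) + sum(M2 times) = 1 + 29 = 30
Lower bound = max(LB1, LB2) = max(24, 30) = 30

30


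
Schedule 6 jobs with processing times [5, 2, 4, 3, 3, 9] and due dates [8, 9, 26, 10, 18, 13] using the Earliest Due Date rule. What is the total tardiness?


Sort by due date (EDD order): [(5, 8), (2, 9), (3, 10), (9, 13), (3, 18), (4, 26)]
Compute completion times and tardiness:
  Job 1: p=5, d=8, C=5, tardiness=max(0,5-8)=0
  Job 2: p=2, d=9, C=7, tardiness=max(0,7-9)=0
  Job 3: p=3, d=10, C=10, tardiness=max(0,10-10)=0
  Job 4: p=9, d=13, C=19, tardiness=max(0,19-13)=6
  Job 5: p=3, d=18, C=22, tardiness=max(0,22-18)=4
  Job 6: p=4, d=26, C=26, tardiness=max(0,26-26)=0
Total tardiness = 10

10


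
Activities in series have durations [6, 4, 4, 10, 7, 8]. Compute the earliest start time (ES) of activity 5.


Activity 5 starts after activities 1 through 4 complete.
Predecessor durations: [6, 4, 4, 10]
ES = 6 + 4 + 4 + 10 = 24

24


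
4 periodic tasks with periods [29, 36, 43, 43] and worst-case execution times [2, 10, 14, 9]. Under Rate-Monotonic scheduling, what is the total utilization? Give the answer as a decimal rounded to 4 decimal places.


Compute individual utilizations (exact fractions):
  Task 1: C/T = 2/29 (approx. 0.069)
  Task 2: C/T = 10/36 = 5/18 (approx. 0.2778)
  Task 3: C/T = 14/43 (approx. 0.3256)
  Task 4: C/T = 9/43 (approx. 0.2093)
Total utilization U = 2/29 + 5/18 + 14/43 + 9/43 = 19789/22446
Rounded to 4 decimal places: U = 0.8816
RM (Liu & Layland) bound for 4 tasks = 0.756828; compare with U = 19789/22446 (approx. 0.881627)
bound < U <= 1, so the RM sufficient condition is not met (inconclusive; an exact test such as response-time analysis is needed).

0.8816


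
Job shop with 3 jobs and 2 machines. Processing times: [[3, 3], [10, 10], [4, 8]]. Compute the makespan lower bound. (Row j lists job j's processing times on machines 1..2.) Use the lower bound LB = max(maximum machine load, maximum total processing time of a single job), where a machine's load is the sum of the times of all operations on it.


Machine loads:
  Machine 1: 3 + 10 + 4 = 17
  Machine 2: 3 + 10 + 8 = 21
Max machine load = 21
Job totals:
  Job 1: 6
  Job 2: 20
  Job 3: 12
Max job total = 20
Lower bound = max(21, 20) = 21

21


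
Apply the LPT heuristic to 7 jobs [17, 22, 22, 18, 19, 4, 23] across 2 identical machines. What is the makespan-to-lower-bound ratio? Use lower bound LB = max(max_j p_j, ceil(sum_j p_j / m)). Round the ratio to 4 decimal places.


LPT order: [23, 22, 22, 19, 18, 17, 4]
Machine loads after assignment: [64, 61]
LPT makespan = 64
Lower bound = max(max_job, ceil(total/2)) = max(23, 63) = 63
Ratio = 64 / 63 = 1.0159

1.0159


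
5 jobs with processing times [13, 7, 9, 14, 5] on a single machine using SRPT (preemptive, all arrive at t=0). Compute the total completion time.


Since all jobs arrive at t=0, SRPT equals SPT ordering.
SPT order: [5, 7, 9, 13, 14]
Completion times:
  Job 1: p=5, C=5
  Job 2: p=7, C=12
  Job 3: p=9, C=21
  Job 4: p=13, C=34
  Job 5: p=14, C=48
Total completion time = 5 + 12 + 21 + 34 + 48 = 120

120


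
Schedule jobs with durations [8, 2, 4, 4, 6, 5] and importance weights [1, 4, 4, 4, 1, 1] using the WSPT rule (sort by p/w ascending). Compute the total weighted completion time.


Compute p/w ratios and sort ascending (WSPT): [(2, 4), (4, 4), (4, 4), (5, 1), (6, 1), (8, 1)]
Compute weighted completion times:
  Job (p=2,w=4): C=2, w*C=4*2=8
  Job (p=4,w=4): C=6, w*C=4*6=24
  Job (p=4,w=4): C=10, w*C=4*10=40
  Job (p=5,w=1): C=15, w*C=1*15=15
  Job (p=6,w=1): C=21, w*C=1*21=21
  Job (p=8,w=1): C=29, w*C=1*29=29
Total weighted completion time = 137

137


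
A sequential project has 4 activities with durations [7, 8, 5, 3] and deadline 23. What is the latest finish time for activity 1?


LF(activity 1) = deadline - sum of successor durations
Successors: activities 2 through 4 with durations [8, 5, 3]
Sum of successor durations = 16
LF = 23 - 16 = 7

7


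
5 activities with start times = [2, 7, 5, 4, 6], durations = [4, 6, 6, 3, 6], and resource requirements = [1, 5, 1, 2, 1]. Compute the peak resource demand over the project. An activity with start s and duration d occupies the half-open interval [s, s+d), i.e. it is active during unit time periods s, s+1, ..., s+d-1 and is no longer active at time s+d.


Each activity i is active on [start_i, start_i + duration_i).
Compute total resource usage per time slot:
  t=0: active resources = [], total = 0
  t=1: active resources = [], total = 0
  t=2: active resources = [1], total = 1
  t=3: active resources = [1], total = 1
  t=4: active resources = [1, 2], total = 3
  t=5: active resources = [1, 1, 2], total = 4
  t=6: active resources = [1, 2, 1], total = 4
  t=7: active resources = [5, 1, 1], total = 7
  t=8: active resources = [5, 1, 1], total = 7
  t=9: active resources = [5, 1, 1], total = 7
  t=10: active resources = [5, 1, 1], total = 7
  t=11: active resources = [5, 1], total = 6
  t=12: active resources = [5], total = 5
Peak resource demand = 7

7


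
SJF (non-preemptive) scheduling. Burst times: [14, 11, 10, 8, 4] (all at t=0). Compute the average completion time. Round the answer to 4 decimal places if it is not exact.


SJF order (ascending): [4, 8, 10, 11, 14]
Completion times:
  Job 1: burst=4, C=4
  Job 2: burst=8, C=12
  Job 3: burst=10, C=22
  Job 4: burst=11, C=33
  Job 5: burst=14, C=47
Average completion = 118/5 = 23.6

23.6


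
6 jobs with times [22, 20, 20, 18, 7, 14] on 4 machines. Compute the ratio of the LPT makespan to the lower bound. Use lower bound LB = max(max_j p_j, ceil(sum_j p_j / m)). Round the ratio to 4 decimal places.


LPT order: [22, 20, 20, 18, 14, 7]
Machine loads after assignment: [22, 27, 20, 32]
LPT makespan = 32
Lower bound = max(max_job, ceil(total/4)) = max(22, 26) = 26
Ratio = 32 / 26 = 1.2308

1.2308


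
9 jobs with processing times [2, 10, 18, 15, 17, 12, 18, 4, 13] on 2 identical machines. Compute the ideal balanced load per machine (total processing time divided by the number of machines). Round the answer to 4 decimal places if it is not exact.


Total processing time = 2 + 10 + 18 + 15 + 17 + 12 + 18 + 4 + 13 = 109
Number of machines = 2
Ideal balanced load = 109 / 2 = 54.5

54.5


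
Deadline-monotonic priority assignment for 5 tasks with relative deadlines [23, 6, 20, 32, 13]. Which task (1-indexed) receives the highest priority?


Sort tasks by relative deadline (ascending):
  Task 2: deadline = 6
  Task 5: deadline = 13
  Task 3: deadline = 20
  Task 1: deadline = 23
  Task 4: deadline = 32
Priority order (highest first): [2, 5, 3, 1, 4]
Highest priority task = 2

2


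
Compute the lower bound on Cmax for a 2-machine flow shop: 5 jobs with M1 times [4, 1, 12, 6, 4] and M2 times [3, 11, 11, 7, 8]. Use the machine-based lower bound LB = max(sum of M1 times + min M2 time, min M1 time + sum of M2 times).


LB1 = sum(M1 times) + min(M2 times) = 27 + 3 = 30
LB2 = min(M1 times) + sum(M2 times) = 1 + 40 = 41
Lower bound = max(LB1, LB2) = max(30, 41) = 41

41


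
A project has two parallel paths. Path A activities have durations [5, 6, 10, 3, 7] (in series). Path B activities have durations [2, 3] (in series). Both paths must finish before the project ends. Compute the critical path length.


Path A total = 5 + 6 + 10 + 3 + 7 = 31
Path B total = 2 + 3 = 5
Critical path = longest path = max(31, 5) = 31

31


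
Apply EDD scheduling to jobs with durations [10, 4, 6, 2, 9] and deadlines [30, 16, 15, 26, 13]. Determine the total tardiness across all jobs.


Sort by due date (EDD order): [(9, 13), (6, 15), (4, 16), (2, 26), (10, 30)]
Compute completion times and tardiness:
  Job 1: p=9, d=13, C=9, tardiness=max(0,9-13)=0
  Job 2: p=6, d=15, C=15, tardiness=max(0,15-15)=0
  Job 3: p=4, d=16, C=19, tardiness=max(0,19-16)=3
  Job 4: p=2, d=26, C=21, tardiness=max(0,21-26)=0
  Job 5: p=10, d=30, C=31, tardiness=max(0,31-30)=1
Total tardiness = 4

4


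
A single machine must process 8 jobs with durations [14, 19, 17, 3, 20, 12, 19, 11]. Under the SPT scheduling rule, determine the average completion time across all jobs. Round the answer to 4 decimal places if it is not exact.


Sort jobs by processing time (SPT order): [3, 11, 12, 14, 17, 19, 19, 20]
Compute completion times sequentially:
  Job 1: processing = 3, completes at 3
  Job 2: processing = 11, completes at 14
  Job 3: processing = 12, completes at 26
  Job 4: processing = 14, completes at 40
  Job 5: processing = 17, completes at 57
  Job 6: processing = 19, completes at 76
  Job 7: processing = 19, completes at 95
  Job 8: processing = 20, completes at 115
Sum of completion times = 426
Average completion time = 426/8 = 53.25

53.25


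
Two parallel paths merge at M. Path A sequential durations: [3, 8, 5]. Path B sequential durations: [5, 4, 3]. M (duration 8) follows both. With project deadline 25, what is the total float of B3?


Forward pass: ES(B3) = sum of predecessors on chain B = 9
EF = ES + duration = 9 + 3 = 12
Backward pass: LF(M) = deadline = 25; LS(M) = 25 - 8 = 17
LF(B3) = LS(M) - sum(successors on chain B) = 17 - 0 = 17
LS = LF - duration = 17 - 3 = 14
Total float = LS - ES = 14 - 9 = 5

5


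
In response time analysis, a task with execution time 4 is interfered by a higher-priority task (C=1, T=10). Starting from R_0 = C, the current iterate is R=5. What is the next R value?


R_next = C + ceil(R_prev / T_hp) * C_hp
ceil(5 / 10) = ceil(0.5) = 1
Interference = 1 * 1 = 1
R_next = 4 + 1 = 5
R_next = R_prev, so the iteration has converged (response time = 5).

5


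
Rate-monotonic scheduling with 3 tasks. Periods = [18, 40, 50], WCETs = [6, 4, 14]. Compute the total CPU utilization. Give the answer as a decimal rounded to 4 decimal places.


Compute individual utilizations (exact fractions):
  Task 1: C/T = 6/18 = 1/3 (approx. 0.3333)
  Task 2: C/T = 4/40 = 1/10 (approx. 0.1)
  Task 3: C/T = 14/50 = 7/25 (approx. 0.28)
Total utilization U = 1/3 + 1/10 + 7/25 = 107/150
Rounded to 4 decimal places: U = 0.7133
RM (Liu & Layland) bound for 3 tasks = 0.779763; compare with U = 107/150 (approx. 0.713333)
U <= bound, so schedulable by RM sufficient condition.

0.7133


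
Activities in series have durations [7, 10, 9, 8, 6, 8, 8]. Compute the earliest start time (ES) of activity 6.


Activity 6 starts after activities 1 through 5 complete.
Predecessor durations: [7, 10, 9, 8, 6]
ES = 7 + 10 + 9 + 8 + 6 = 40

40


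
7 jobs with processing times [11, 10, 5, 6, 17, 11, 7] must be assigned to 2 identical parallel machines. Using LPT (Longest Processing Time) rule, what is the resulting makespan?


Sort jobs in decreasing order (LPT): [17, 11, 11, 10, 7, 6, 5]
Assign each job to the least loaded machine:
  Machine 1: jobs [17, 10, 6], load = 33
  Machine 2: jobs [11, 11, 7, 5], load = 34
Makespan = max load = 34

34


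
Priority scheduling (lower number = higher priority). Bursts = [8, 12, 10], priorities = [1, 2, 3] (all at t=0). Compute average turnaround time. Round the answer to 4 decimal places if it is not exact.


Sort by priority (ascending = highest first):
Order: [(1, 8), (2, 12), (3, 10)]
Completion times:
  Priority 1, burst=8, C=8
  Priority 2, burst=12, C=20
  Priority 3, burst=10, C=30
Average turnaround = 58/3 = 19.3333

19.3333


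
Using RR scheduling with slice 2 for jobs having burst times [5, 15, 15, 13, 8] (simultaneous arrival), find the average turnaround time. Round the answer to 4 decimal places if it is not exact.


Time quantum = 2
Execution trace:
  J1 runs 2 units, time = 2
  J2 runs 2 units, time = 4
  J3 runs 2 units, time = 6
  J4 runs 2 units, time = 8
  J5 runs 2 units, time = 10
  J1 runs 2 units, time = 12
  J2 runs 2 units, time = 14
  J3 runs 2 units, time = 16
  J4 runs 2 units, time = 18
  J5 runs 2 units, time = 20
  J1 runs 1 units, time = 21
  J2 runs 2 units, time = 23
  J3 runs 2 units, time = 25
  J4 runs 2 units, time = 27
  J5 runs 2 units, time = 29
  J2 runs 2 units, time = 31
  J3 runs 2 units, time = 33
  J4 runs 2 units, time = 35
  J5 runs 2 units, time = 37
  J2 runs 2 units, time = 39
  J3 runs 2 units, time = 41
  J4 runs 2 units, time = 43
  J2 runs 2 units, time = 45
  J3 runs 2 units, time = 47
  J4 runs 2 units, time = 49
  J2 runs 2 units, time = 51
  J3 runs 2 units, time = 53
  J4 runs 1 units, time = 54
  J2 runs 1 units, time = 55
  J3 runs 1 units, time = 56
Finish times: [21, 55, 56, 54, 37]
Average turnaround = 223/5 = 44.6

44.6


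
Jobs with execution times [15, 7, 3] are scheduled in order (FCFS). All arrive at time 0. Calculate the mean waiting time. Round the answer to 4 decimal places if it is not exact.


FCFS order (as given): [15, 7, 3]
Waiting times:
  Job 1: wait = 0
  Job 2: wait = 15
  Job 3: wait = 22
Sum of waiting times = 37
Average waiting time = 37/3 = 12.3333

12.3333


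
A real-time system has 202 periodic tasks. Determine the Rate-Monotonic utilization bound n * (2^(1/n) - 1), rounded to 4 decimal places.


Compute 2^(1/202) = 1.0034373158
Subtract 1: 1.0034373158 - 1 = 0.0034373158
Multiply by n: 202 * 0.0034373158 = 0.6943377916
Round to 4 dp: 0.6943

0.6943


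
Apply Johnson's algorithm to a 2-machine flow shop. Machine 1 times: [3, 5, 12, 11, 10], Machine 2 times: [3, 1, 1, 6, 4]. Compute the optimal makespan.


Apply Johnson's rule:
  Group 1 (a <= b): [(1, 3, 3)]
  Group 2 (a > b): [(4, 11, 6), (5, 10, 4), (2, 5, 1), (3, 12, 1)]
Optimal job order: [1, 4, 5, 2, 3]
Schedule:
  Job 1: M1 done at 3, M2 done at 6
  Job 4: M1 done at 14, M2 done at 20
  Job 5: M1 done at 24, M2 done at 28
  Job 2: M1 done at 29, M2 done at 30
  Job 3: M1 done at 41, M2 done at 42
Makespan = 42

42


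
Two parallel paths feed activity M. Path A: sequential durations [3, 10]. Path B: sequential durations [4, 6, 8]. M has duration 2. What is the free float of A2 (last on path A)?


ES(A2) = sum of predecessors on chain A = 3
EF(A2) = ES + duration = 3 + 10 = 13
Successor of A2 is M. ES(M) = max(sum(A), sum(B)) = max(13, 18) = 18
Free float = ES(successor) - EF(current) = 18 - 13 = 5

5


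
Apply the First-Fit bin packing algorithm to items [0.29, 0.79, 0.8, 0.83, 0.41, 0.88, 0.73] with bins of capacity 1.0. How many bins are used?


Place items sequentially using First-Fit:
  Item 0.29 -> new Bin 1
  Item 0.79 -> new Bin 2
  Item 0.8 -> new Bin 3
  Item 0.83 -> new Bin 4
  Item 0.41 -> Bin 1 (now 0.7)
  Item 0.88 -> new Bin 5
  Item 0.73 -> new Bin 6
Total bins used = 6

6


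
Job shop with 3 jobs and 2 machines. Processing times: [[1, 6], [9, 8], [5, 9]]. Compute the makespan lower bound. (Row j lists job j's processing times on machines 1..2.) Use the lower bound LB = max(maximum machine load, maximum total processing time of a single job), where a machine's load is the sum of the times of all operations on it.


Machine loads:
  Machine 1: 1 + 9 + 5 = 15
  Machine 2: 6 + 8 + 9 = 23
Max machine load = 23
Job totals:
  Job 1: 7
  Job 2: 17
  Job 3: 14
Max job total = 17
Lower bound = max(23, 17) = 23

23


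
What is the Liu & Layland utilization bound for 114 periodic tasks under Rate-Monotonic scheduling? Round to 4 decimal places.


Compute 2^(1/114) = 1.0060987606
Subtract 1: 1.0060987606 - 1 = 0.0060987606
Multiply by n: 114 * 0.0060987606 = 0.6952587084
Round to 4 dp: 0.6953

0.6953


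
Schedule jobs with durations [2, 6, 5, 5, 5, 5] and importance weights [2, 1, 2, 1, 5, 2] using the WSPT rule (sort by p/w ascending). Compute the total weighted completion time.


Compute p/w ratios and sort ascending (WSPT): [(2, 2), (5, 5), (5, 2), (5, 2), (5, 1), (6, 1)]
Compute weighted completion times:
  Job (p=2,w=2): C=2, w*C=2*2=4
  Job (p=5,w=5): C=7, w*C=5*7=35
  Job (p=5,w=2): C=12, w*C=2*12=24
  Job (p=5,w=2): C=17, w*C=2*17=34
  Job (p=5,w=1): C=22, w*C=1*22=22
  Job (p=6,w=1): C=28, w*C=1*28=28
Total weighted completion time = 147

147
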